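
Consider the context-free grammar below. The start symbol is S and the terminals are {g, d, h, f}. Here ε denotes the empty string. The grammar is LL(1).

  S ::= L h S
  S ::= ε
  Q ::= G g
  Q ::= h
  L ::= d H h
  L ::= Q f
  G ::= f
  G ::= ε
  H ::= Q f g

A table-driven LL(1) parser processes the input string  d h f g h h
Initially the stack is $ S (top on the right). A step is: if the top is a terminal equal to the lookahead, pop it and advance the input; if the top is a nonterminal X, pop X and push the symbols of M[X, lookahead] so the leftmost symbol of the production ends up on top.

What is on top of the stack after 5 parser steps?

h

     Stack          Input          Action
  1  $ S            d h f g h h $  expand S ::= L h S
  2  $ S h L        d h f g h h $  expand L ::= d H h
  3  $ S h h H d    d h f g h h $  match d
  4  $ S h h H      h f g h h $    expand H ::= Q f g
  5  $ S h h g f Q  h f g h h $    expand Q ::= h
Stack after step 5: $ S h h g f h (top = h).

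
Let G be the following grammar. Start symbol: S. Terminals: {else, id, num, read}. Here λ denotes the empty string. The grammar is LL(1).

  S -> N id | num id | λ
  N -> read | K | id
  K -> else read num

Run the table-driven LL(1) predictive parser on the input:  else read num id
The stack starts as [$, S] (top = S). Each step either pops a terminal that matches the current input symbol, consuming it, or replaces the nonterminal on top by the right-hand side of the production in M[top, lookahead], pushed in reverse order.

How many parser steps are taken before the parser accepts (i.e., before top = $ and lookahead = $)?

     Stack               Input               Action
  1  $ S                 else read num id $  expand S -> N id
  2  $ id N              else read num id $  expand N -> K
  3  $ id K              else read num id $  expand K -> else read num
  4  $ id num read else  else read num id $  match else
  5  $ id num read       read num id $       match read
  6  $ id num            num id $            match num
  7  $ id                id $                match id
Accept reached after 7 steps.

7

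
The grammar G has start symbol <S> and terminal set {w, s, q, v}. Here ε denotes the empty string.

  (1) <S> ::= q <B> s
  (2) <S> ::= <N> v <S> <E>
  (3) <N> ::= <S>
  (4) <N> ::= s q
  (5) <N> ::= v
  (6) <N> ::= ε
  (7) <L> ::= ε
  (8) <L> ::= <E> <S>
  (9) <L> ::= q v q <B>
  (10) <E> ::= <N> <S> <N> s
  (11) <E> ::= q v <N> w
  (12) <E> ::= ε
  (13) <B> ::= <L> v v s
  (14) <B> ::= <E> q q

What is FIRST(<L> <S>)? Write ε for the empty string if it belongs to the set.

FIRST(<S>) = {q, s, v}  (via <N> v <S> <E>)
FIRST(<N>) = {ε, q, s, v}  (via <S>)
FIRST(<E>) = {ε, q, s, v}  (via <N> <S> <N> s)
FIRST(<L>) = {ε, q, s, v}  (via <E> <S>)
FIRST(<B>) = {q, s, v}  (via <L> v v s, <E> q q)
FIRST(<L> <S>): take FIRST of each symbol in turn, carrying on past any symbol whose FIRST contains ε; result {q, s, v}.

{q, s, v}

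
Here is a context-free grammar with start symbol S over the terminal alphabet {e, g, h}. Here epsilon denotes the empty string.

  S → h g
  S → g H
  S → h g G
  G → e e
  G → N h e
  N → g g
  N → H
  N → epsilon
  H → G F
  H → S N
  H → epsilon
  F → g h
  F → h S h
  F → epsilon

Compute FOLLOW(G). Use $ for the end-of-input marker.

FIRST(S): from S→h g we get {h}; from S→g H we get {g}; from S→h g G we get {h}. So FIRST(S) = {g, h}.
FIRST(F): from F→g h we get {g}; from F→h S h we get {h}; from F→epsilon we get {epsilon}. So FIRST(F) = {epsilon, g, h}.
FIRST(G): from G→e e we get {e}; from G→N h e we get {e, g, h}. So FIRST(G) = {e, g, h}.
FIRST(H): from H→G F we get {e, g, h}; from H→S N we get {g, h}; from H→epsilon we get {epsilon}. So FIRST(H) = {epsilon, e, g, h}.
FIRST(N): from N→g g we get {g}; from N→H we get {epsilon, e, g, h}; from N→epsilon we get {epsilon}. So FIRST(N) = {epsilon, e, g, h}.
FOLLOW(S) includes $ since S is the start symbol.
FOLLOW(S): in H→S N, S is followed by N with FIRST {epsilon, e, g, h}; in H→S N, the suffix after S is nullable, so FOLLOW(S) ⊇ FOLLOW(H) = {$, e, g, h}; in F→h S h, S is followed by h with FIRST {h}. Thus FOLLOW(S) = {$, e, g, h}.
FOLLOW(G): in S→h g G, the suffix after G is empty, so FOLLOW(G) ⊇ FOLLOW(S) = {$, e, g, h}; in H→G F, G is followed by F with FIRST {epsilon, g, h}; in H→G F, the suffix after G is nullable, so FOLLOW(G) ⊇ FOLLOW(H) = {$, e, g, h}. Thus FOLLOW(G) = {$, e, g, h}.
FOLLOW(N): in G→N h e, N is followed by h e with FIRST {h}; in H→S N, the suffix after N is empty, so FOLLOW(N) ⊇ FOLLOW(H) = {$, e, g, h}. Thus FOLLOW(N) = {$, e, g, h}.
FOLLOW(H): in S→g H, the suffix after H is empty, so FOLLOW(H) ⊇ FOLLOW(S) = {$, e, g, h}; in N→H, the suffix after H is empty, so FOLLOW(H) ⊇ FOLLOW(N) = {$, e, g, h}. Thus FOLLOW(H) = {$, e, g, h}.
FOLLOW(F): in H→G F, the suffix after F is empty, so FOLLOW(F) ⊇ FOLLOW(H) = {$, e, g, h}. Thus FOLLOW(F) = {$, e, g, h}.

{$, e, g, h}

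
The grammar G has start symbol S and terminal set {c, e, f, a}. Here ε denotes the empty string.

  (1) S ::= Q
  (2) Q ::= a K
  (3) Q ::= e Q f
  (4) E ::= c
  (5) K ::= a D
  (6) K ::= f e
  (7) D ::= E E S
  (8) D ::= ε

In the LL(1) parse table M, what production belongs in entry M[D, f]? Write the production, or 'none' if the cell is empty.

FIRST(Q) = {a, e}
FIRST(E) = {c}
FIRST(K) = {a, f}
FIRST(S) = {a, e}  (via Q)
FIRST(D) = {ε, c}  (via E E S)
FOLLOW(S) includes $ since S is the start symbol.
FOLLOW(K): in Q::=a K, the suffix after K is empty, so FOLLOW(K) ⊇ FOLLOW(Q) = {$, f}. Thus FOLLOW(K) = {$, f}.
FOLLOW(D): in K::=a D, the suffix after D is empty, so FOLLOW(D) ⊇ FOLLOW(K) = {$, f}. Thus FOLLOW(D) = {$, f}.
For D ::= E E S: FIRST(E E S) = {c}, so it goes in M[D, t] for t ∈ {c}.
For D ::= ε: FIRST(ε) = {ε}, so it goes in M[D, t] for t ∈ {}; since ε ∈ FIRST, also for every t ∈ FOLLOW(D) = {$, f}.

D ::= ε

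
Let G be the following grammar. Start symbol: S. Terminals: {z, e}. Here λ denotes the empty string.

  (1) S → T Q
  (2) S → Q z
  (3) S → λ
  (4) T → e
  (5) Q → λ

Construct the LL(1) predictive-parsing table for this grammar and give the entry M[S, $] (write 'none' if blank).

S → λ

FIRST(T) = {e}
FIRST(Q) = {λ}
FIRST(S) = {λ, e, z}  (via T Q, Q z)
FOLLOW(S) includes $ since S is the start symbol.
FOLLOW(S): S appears on no right-hand side. Thus FOLLOW(S) = {$}.
For S → T Q: FIRST(T Q) = {e}, so it goes in M[S, t] for t ∈ {e}.
For S → Q z: FIRST(Q z) = {z}, so it goes in M[S, t] for t ∈ {z}.
For S → λ: FIRST(λ) = {λ}, so it goes in M[S, t] for t ∈ {}; since λ ∈ FIRST, also for every t ∈ FOLLOW(S) = {$}.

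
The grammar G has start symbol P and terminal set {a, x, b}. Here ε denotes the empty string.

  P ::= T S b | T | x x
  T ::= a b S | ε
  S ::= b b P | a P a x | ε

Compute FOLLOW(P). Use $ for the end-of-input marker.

{$, a, b}

FIRST(T) = {ε, a}
FIRST(S) = {ε, a, b}
FIRST(P) = {ε, a, b, x}  (via T S b, T)
FOLLOW(P) includes $ since P is the start symbol.
FOLLOW(P): in S::=b b P, the suffix after P is empty, so FOLLOW(P) ⊇ FOLLOW(S) = {$, a, b}; in S::=a P a x, P is followed by a x with FIRST {a}. Thus FOLLOW(P) = {$, a, b}.
FOLLOW(T): in P::=T S b, T is followed by S b with FIRST {a, b}; in P::=T, the suffix after T is empty, so FOLLOW(T) ⊇ FOLLOW(P) = {$, a, b}. Thus FOLLOW(T) = {$, a, b}.
FOLLOW(S): in P::=T S b, S is followed by b with FIRST {b}; in T::=a b S, the suffix after S is empty, so FOLLOW(S) ⊇ FOLLOW(T) = {$, a, b}. Thus FOLLOW(S) = {$, a, b}.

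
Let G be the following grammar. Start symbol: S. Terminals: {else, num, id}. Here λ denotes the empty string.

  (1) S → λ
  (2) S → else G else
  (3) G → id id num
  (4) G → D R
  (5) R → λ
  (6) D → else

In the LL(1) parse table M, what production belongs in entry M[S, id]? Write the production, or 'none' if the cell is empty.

FIRST(S): from S→λ we get {λ}; from S→else G else we get {else}. So FIRST(S) = {λ, else}.
FIRST(R): from R→λ we get {λ}. So FIRST(R) = {λ}.
FIRST(D): from D→else we get {else}. So FIRST(D) = {else}.
FIRST(G): from G→id id num we get {id}; from G→D R we get {else}. So FIRST(G) = {else, id}.
FOLLOW(S) includes $ since S is the start symbol.
FOLLOW(S): S appears on no right-hand side. Thus FOLLOW(S) = {$}.
For S → λ: FIRST(λ) = {λ}, so it goes in M[S, t] for t ∈ {}; since λ ∈ FIRST, also for every t ∈ FOLLOW(S) = {$}.
For S → else G else: FIRST(else G else) = {else}, so it goes in M[S, t] for t ∈ {else}.
None of these place a production in M[S, id].

none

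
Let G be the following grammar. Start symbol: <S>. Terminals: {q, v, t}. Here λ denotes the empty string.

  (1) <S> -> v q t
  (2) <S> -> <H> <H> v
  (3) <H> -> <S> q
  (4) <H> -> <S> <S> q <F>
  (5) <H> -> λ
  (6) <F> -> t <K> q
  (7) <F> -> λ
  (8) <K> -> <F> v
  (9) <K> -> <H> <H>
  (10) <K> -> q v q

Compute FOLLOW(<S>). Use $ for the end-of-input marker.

{$, q, v}

FIRST(<F>) = {λ, t}
FIRST(<S>) = {v}  (via <H> <H> v)
FIRST(<H>) = {λ, v}  (via <S> q, <S> <S> q <F>)
FIRST(<K>) = {λ, q, t, v}  (via <F> v, <H> <H>)
FOLLOW(<S>) includes $ since <S> is the start symbol.
FOLLOW(<S>): in <H>-><S> q, <S> is followed by q with FIRST {q}; in <H>-><S> <S> q <F> (occurrence 1), <S> is followed by <S> q <F> with FIRST {v}; in <H>-><S> <S> q <F> (occurrence 2), <S> is followed by q <F> with FIRST {q}. Thus FOLLOW(<S>) = {$, q, v}.
FOLLOW(<K>): in <F>->t <K> q, <K> is followed by q with FIRST {q}. Thus FOLLOW(<K>) = {q}.
FOLLOW(<H>): in <S>-><H> <H> v (occurrence 1), <H> is followed by <H> v with FIRST {v}; in <S>-><H> <H> v (occurrence 2), <H> is followed by v with FIRST {v}; in <K>-><H> <H> (occurrence 1), <H> is followed by <H> with FIRST {λ, v}; in <K>-><H> <H> (occurrence 1), the suffix after <H> is nullable, so FOLLOW(<H>) ⊇ FOLLOW(<K>) = {q}; in <K>-><H> <H> (occurrence 2), the suffix after <H> is empty, so FOLLOW(<H>) ⊇ FOLLOW(<K>) = {q}. Thus FOLLOW(<H>) = {q, v}.
FOLLOW(<F>): in <H>-><S> <S> q <F>, the suffix after <F> is empty, so FOLLOW(<F>) ⊇ FOLLOW(<H>) = {q, v}; in <K>-><F> v, <F> is followed by v with FIRST {v}. Thus FOLLOW(<F>) = {q, v}.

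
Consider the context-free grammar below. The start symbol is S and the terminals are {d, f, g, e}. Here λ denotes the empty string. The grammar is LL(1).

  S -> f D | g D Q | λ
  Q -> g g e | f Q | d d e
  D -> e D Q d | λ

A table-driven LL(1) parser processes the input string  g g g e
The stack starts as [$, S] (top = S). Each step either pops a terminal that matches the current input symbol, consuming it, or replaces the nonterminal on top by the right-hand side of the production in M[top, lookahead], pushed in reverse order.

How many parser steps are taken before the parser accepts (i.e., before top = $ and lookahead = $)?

7

step 1: stack=$ S  input=g g g e $  — expand S -> g D Q
step 2: stack=$ Q D g  input=g g g e $  — match g
step 3: stack=$ Q D  input=g g e $  — expand D -> λ
step 4: stack=$ Q  input=g g e $  — expand Q -> g g e
step 5: stack=$ e g g  input=g g e $  — match g
step 6: stack=$ e g  input=g e $  — match g
step 7: stack=$ e  input=e $  — match e
Accept reached after 7 steps.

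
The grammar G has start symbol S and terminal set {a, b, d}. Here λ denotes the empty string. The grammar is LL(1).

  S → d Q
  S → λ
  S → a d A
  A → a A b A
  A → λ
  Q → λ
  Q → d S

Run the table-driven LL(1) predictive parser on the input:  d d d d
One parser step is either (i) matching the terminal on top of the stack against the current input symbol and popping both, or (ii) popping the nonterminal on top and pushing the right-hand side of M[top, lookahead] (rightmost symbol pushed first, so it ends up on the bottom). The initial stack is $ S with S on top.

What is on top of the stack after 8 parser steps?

step 1: stack=$ S  input=d d d d $  — expand S → d Q
step 2: stack=$ Q d  input=d d d d $  — match d
step 3: stack=$ Q  input=d d d $  — expand Q → d S
step 4: stack=$ S d  input=d d d $  — match d
step 5: stack=$ S  input=d d $  — expand S → d Q
step 6: stack=$ Q d  input=d d $  — match d
step 7: stack=$ Q  input=d $  — expand Q → d S
step 8: stack=$ S d  input=d $  — match d
Stack after step 8: $ S (top = S).

S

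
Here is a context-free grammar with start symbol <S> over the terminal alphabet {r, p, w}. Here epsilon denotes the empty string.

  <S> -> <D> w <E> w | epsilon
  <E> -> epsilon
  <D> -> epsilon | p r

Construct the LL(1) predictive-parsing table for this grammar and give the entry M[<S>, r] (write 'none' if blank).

FIRST(<E>): from <E>->epsilon we get {epsilon}. So FIRST(<E>) = {epsilon}.
FIRST(<D>): from <D>->epsilon we get {epsilon}; from <D>->p r we get {p}. So FIRST(<D>) = {epsilon, p}.
FIRST(<S>): from <S>-><D> w <E> w we get {p, w}; from <S>->epsilon we get {epsilon}. So FIRST(<S>) = {epsilon, p, w}.
FOLLOW(<S>) includes $ since <S> is the start symbol.
FOLLOW(<S>): <S> appears on no right-hand side. Thus FOLLOW(<S>) = {$}.
For <S> -> <D> w <E> w: FIRST(<D> w <E> w) = {p, w}, so it goes in M[<S>, t] for t ∈ {p, w}.
For <S> -> epsilon: FIRST(epsilon) = {epsilon}, so it goes in M[<S>, t] for t ∈ {}; since epsilon ∈ FIRST, also for every t ∈ FOLLOW(<S>) = {$}.
None of these place a production in M[<S>, r].

none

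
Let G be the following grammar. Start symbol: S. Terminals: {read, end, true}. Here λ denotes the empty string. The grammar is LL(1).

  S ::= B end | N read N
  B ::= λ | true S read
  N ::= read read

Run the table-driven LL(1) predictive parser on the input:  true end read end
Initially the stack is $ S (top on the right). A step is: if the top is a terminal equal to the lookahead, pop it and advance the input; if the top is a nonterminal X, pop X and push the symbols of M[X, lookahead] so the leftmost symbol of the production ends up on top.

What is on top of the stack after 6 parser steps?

read

step 1: stack=$ S  input=true end read end $  — expand S ::= B end
step 2: stack=$ end B  input=true end read end $  — expand B ::= true S read
step 3: stack=$ end read S true  input=true end read end $  — match true
step 4: stack=$ end read S  input=end read end $  — expand S ::= B end
step 5: stack=$ end read end B  input=end read end $  — expand B ::= λ
step 6: stack=$ end read end  input=end read end $  — match end
Stack after step 6: $ end read (top = read).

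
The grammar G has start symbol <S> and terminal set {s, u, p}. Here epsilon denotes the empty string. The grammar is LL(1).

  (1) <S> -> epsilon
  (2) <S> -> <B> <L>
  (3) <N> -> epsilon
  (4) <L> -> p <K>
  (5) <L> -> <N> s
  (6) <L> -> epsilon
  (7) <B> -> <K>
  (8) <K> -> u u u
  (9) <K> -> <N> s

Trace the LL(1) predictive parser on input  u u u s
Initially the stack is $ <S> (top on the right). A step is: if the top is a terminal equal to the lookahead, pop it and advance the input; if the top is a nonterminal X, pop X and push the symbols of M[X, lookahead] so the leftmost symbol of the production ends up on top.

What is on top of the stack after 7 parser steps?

<N>

step 1: stack=$ <S>  input=u u u s $  — expand <S> -> <B> <L>
step 2: stack=$ <L> <B>  input=u u u s $  — expand <B> -> <K>
step 3: stack=$ <L> <K>  input=u u u s $  — expand <K> -> u u u
step 4: stack=$ <L> u u u  input=u u u s $  — match u
step 5: stack=$ <L> u u  input=u u s $  — match u
step 6: stack=$ <L> u  input=u s $  — match u
step 7: stack=$ <L>  input=s $  — expand <L> -> <N> s
Stack after step 7: $ s <N> (top = <N>).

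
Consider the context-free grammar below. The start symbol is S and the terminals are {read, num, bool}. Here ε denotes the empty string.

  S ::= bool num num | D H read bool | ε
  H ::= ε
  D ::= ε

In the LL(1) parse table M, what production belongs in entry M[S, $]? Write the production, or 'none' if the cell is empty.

S ::= ε

FIRST(H) = {ε}
FIRST(D) = {ε}
FIRST(S) = {ε, bool, read}  (via D H read bool)
FOLLOW(S) includes $ since S is the start symbol.
FOLLOW(S): S appears on no right-hand side. Thus FOLLOW(S) = {$}.
For S ::= bool num num: FIRST(bool num num) = {bool}, so it goes in M[S, t] for t ∈ {bool}.
For S ::= D H read bool: FIRST(D H read bool) = {read}, so it goes in M[S, t] for t ∈ {read}.
For S ::= ε: FIRST(ε) = {ε}, so it goes in M[S, t] for t ∈ {}; since ε ∈ FIRST, also for every t ∈ FOLLOW(S) = {$}.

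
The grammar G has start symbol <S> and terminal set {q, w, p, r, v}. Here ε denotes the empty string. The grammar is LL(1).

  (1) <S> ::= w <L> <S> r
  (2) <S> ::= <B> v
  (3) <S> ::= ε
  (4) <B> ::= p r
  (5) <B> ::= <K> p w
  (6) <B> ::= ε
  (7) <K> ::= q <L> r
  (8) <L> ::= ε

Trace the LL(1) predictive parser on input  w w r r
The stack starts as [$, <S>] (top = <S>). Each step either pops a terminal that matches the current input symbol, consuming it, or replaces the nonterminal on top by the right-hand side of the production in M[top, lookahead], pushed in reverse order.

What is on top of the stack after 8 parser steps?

r

     Stack            Input      Action
  1  $ <S>            w w r r $  expand <S> ::= w <L> <S> r
  2  $ r <S> <L> w    w w r r $  match w
  3  $ r <S> <L>      w r r $    expand <L> ::= ε
  4  $ r <S>          w r r $    expand <S> ::= w <L> <S> r
  5  $ r r <S> <L> w  w r r $    match w
  6  $ r r <S> <L>    r r $      expand <L> ::= ε
  7  $ r r <S>        r r $      expand <S> ::= ε
  8  $ r r            r r $      match r
Stack after step 8: $ r (top = r).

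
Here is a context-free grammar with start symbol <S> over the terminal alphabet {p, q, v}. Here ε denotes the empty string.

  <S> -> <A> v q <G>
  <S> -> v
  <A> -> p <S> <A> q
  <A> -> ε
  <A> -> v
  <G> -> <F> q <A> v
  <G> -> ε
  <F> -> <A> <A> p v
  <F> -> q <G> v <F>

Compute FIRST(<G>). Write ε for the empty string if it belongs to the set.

{ε, p, q, v}

FIRST(<A>): from <A>->p <S> <A> q we get {p}; from <A>->ε we get {ε}; from <A>->v we get {v}. So FIRST(<A>) = {ε, p, v}.
FIRST(<S>): from <S>-><A> v q <G> we get {p, v}; from <S>->v we get {v}. So FIRST(<S>) = {p, v}.
FIRST(<F>): from <F>-><A> <A> p v we get {p, v}; from <F>->q <G> v <F> we get {q}. So FIRST(<F>) = {p, q, v}.
FIRST(<G>): from <G>-><F> q <A> v we get {p, q, v}; from <G>->ε we get {ε}. So FIRST(<G>) = {ε, p, q, v}.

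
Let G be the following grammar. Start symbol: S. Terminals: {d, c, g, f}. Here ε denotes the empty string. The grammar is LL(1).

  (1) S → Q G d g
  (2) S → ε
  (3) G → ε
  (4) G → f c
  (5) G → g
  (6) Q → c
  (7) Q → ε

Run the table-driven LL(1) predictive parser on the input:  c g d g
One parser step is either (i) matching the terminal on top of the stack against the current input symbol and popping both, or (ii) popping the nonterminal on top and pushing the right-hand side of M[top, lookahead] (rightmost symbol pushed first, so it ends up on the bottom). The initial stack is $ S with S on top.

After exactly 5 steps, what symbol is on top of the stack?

     Stack      Input      Action
  1  $ S        c g d g $  expand S → Q G d g
  2  $ g d G Q  c g d g $  expand Q → c
  3  $ g d G c  c g d g $  match c
  4  $ g d G    g d g $    expand G → g
  5  $ g d g    g d g $    match g
Stack after step 5: $ g d (top = d).

d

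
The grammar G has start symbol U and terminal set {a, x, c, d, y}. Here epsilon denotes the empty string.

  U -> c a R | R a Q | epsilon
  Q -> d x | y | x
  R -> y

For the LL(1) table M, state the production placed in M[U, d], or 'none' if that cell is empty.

FIRST(Q): from Q->d x we get {d}; from Q->y we get {y}; from Q->x we get {x}. So FIRST(Q) = {d, x, y}.
FIRST(R): from R->y we get {y}. So FIRST(R) = {y}.
FIRST(U): from U->c a R we get {c}; from U->R a Q we get {y}; from U->epsilon we get {epsilon}. So FIRST(U) = {epsilon, c, y}.
FOLLOW(U) includes $ since U is the start symbol.
FOLLOW(U): U appears on no right-hand side. Thus FOLLOW(U) = {$}.
For U -> c a R: FIRST(c a R) = {c}, so it goes in M[U, t] for t ∈ {c}.
For U -> R a Q: FIRST(R a Q) = {y}, so it goes in M[U, t] for t ∈ {y}.
For U -> epsilon: FIRST(epsilon) = {epsilon}, so it goes in M[U, t] for t ∈ {}; since epsilon ∈ FIRST, also for every t ∈ FOLLOW(U) = {$}.
None of these place a production in M[U, d].

none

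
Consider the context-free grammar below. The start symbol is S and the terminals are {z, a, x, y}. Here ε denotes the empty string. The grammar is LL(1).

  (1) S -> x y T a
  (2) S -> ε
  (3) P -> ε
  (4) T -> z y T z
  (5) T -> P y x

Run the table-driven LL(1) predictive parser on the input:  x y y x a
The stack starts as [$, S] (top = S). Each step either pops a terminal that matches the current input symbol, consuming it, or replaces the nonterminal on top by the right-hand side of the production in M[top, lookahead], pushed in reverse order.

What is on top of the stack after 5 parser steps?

     Stack      Input        Action
  1  $ S        x y y x a $  expand S -> x y T a
  2  $ a T y x  x y y x a $  match x
  3  $ a T y    y y x a $    match y
  4  $ a T      y x a $      expand T -> P y x
  5  $ a x y P  y x a $      expand P -> ε
Stack after step 5: $ a x y (top = y).

y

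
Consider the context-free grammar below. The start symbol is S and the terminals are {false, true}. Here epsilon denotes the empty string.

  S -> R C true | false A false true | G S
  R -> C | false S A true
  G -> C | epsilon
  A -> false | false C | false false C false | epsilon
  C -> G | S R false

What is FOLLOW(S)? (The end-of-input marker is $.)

FIRST(A): from A->false we get {false}; from A->false C we get {false}; from A->false false C false we get {false}; from A->epsilon we get {epsilon}. So FIRST(A) = {epsilon, false}.
FIRST(S): from S->R C true we get {false, true}; from S->false A false true we get {false}; from S->G S we get {false, true}. So FIRST(S) = {false, true}.
FIRST(R): from R->C we get {epsilon, false, true}; from R->false S A true we get {false}. So FIRST(R) = {epsilon, false, true}.
FIRST(G): from G->C we get {epsilon, false, true}; from G->epsilon we get {epsilon}. So FIRST(G) = {epsilon, false, true}.
FIRST(C): from C->G we get {epsilon, false, true}; from C->S R false we get {false, true}. So FIRST(C) = {epsilon, false, true}.
FOLLOW(S) includes $ since S is the start symbol.
FOLLOW(S): in S->G S, the suffix after S is empty (adds nothing new); in R->false S A true, S is followed by A true with FIRST {false, true}; in C->S R false, S is followed by R false with FIRST {false, true}. Thus FOLLOW(S) = {$, false, true}.
FOLLOW(R): in S->R C true, R is followed by C true with FIRST {false, true}; in C->S R false, R is followed by false with FIRST {false}. Thus FOLLOW(R) = {false, true}.
FOLLOW(A): in S->false A false true, A is followed by false true with FIRST {false}; in R->false S A true, A is followed by true with FIRST {true}. Thus FOLLOW(A) = {false, true}.
FOLLOW(G): in S->G S, G is followed by S with FIRST {false, true}; in C->G, the suffix after G is empty, so FOLLOW(G) ⊇ FOLLOW(C) = {false, true}. Thus FOLLOW(G) = {false, true}.
FOLLOW(C): in S->R C true, C is followed by true with FIRST {true}; in R->C, the suffix after C is empty, so FOLLOW(C) ⊇ FOLLOW(R) = {false, true}; in G->C, the suffix after C is empty, so FOLLOW(C) ⊇ FOLLOW(G) = {false, true}; in A->false C, the suffix after C is empty, so FOLLOW(C) ⊇ FOLLOW(A) = {false, true}; in A->false false C false, C is followed by false with FIRST {false}. Thus FOLLOW(C) = {false, true}.

{$, false, true}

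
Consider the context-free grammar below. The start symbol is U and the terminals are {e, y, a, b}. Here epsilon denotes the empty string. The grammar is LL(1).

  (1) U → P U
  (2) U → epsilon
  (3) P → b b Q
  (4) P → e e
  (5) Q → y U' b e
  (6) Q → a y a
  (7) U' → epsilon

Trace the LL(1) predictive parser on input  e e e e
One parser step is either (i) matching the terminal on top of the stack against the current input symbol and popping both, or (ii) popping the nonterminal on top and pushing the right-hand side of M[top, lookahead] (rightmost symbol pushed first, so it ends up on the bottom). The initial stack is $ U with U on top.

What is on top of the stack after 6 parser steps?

     Stack    Input      Action
  1  $ U      e e e e $  expand U → P U
  2  $ U P    e e e e $  expand P → e e
  3  $ U e e  e e e e $  match e
  4  $ U e    e e e $    match e
  5  $ U      e e $      expand U → P U
  6  $ U P    e e $      expand P → e e
Stack after step 6: $ U e e (top = e).

e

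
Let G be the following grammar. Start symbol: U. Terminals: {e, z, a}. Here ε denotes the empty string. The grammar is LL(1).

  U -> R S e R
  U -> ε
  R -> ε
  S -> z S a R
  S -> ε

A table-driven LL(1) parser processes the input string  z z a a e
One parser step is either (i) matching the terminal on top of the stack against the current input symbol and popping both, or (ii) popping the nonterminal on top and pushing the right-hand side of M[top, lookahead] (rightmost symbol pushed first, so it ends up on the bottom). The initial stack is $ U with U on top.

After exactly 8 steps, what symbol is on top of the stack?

R

step 1: stack=$ U  input=z z a a e $  — expand U -> R S e R
step 2: stack=$ R e S R  input=z z a a e $  — expand R -> ε
step 3: stack=$ R e S  input=z z a a e $  — expand S -> z S a R
step 4: stack=$ R e R a S z  input=z z a a e $  — match z
step 5: stack=$ R e R a S  input=z a a e $  — expand S -> z S a R
step 6: stack=$ R e R a R a S z  input=z a a e $  — match z
step 7: stack=$ R e R a R a S  input=a a e $  — expand S -> ε
step 8: stack=$ R e R a R a  input=a a e $  — match a
Stack after step 8: $ R e R a R (top = R).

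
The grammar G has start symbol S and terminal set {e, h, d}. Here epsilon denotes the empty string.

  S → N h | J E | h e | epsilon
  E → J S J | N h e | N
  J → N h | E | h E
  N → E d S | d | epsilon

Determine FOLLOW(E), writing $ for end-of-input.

FIRST(S) = {epsilon, d, h}  (via N h, J E)
FIRST(E) = {epsilon, d, h}  (via J S J, N h e, N)
FIRST(N) = {epsilon, d, h}  (via E d S)
FIRST(J) = {epsilon, d, h}  (via N h, E)
FOLLOW(S) includes $ since S is the start symbol.
FOLLOW(S): in E→J S J, S is followed by J with FIRST {epsilon, d, h}; in E→J S J, the suffix after S is nullable, so FOLLOW(S) ⊇ FOLLOW(E) = {$, d, h}; in N→E d S, the suffix after S is empty, so FOLLOW(S) ⊇ FOLLOW(N) = {$, d, h}. Thus FOLLOW(S) = {$, d, h}.
FOLLOW(E): in S→J E, the suffix after E is empty, so FOLLOW(E) ⊇ FOLLOW(S) = {$, d, h}; in J→E, the suffix after E is empty, so FOLLOW(E) ⊇ FOLLOW(J) = {$, d, h}; in J→h E, the suffix after E is empty, so FOLLOW(E) ⊇ FOLLOW(J) = {$, d, h}; in N→E d S, E is followed by d S with FIRST {d}. Thus FOLLOW(E) = {$, d, h}.
FOLLOW(J): in S→J E, J is followed by E with FIRST {epsilon, d, h}; in S→J E, the suffix after J is nullable, so FOLLOW(J) ⊇ FOLLOW(S) = {$, d, h}; in E→J S J (occurrence 1), J is followed by S J with FIRST {epsilon, d, h}; in E→J S J (occurrence 1), the suffix after J is nullable, so FOLLOW(J) ⊇ FOLLOW(E) = {$, d, h}; in E→J S J (occurrence 2), the suffix after J is empty, so FOLLOW(J) ⊇ FOLLOW(E) = {$, d, h}. Thus FOLLOW(J) = {$, d, h}.
FOLLOW(N): in S→N h, N is followed by h with FIRST {h}; in E→N h e, N is followed by h e with FIRST {h}; in E→N, the suffix after N is empty, so FOLLOW(N) ⊇ FOLLOW(E) = {$, d, h}; in J→N h, N is followed by h with FIRST {h}. Thus FOLLOW(N) = {$, d, h}.

{$, d, h}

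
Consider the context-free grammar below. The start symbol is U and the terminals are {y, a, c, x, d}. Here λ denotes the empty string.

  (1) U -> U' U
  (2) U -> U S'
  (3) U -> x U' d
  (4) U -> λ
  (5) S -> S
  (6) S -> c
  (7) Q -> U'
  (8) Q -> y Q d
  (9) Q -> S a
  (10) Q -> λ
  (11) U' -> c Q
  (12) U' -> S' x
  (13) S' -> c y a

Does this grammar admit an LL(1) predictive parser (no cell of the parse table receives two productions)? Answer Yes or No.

No

FIRST(U) = {λ, c, x}
FIRST(S) = {c}
FIRST(Q) = {λ, c, y}
FIRST(U') = {c}
FIRST(S') = {c}
FOLLOW(U) = {$, c}
FOLLOW(S) = {a}
FOLLOW(Q) = {$, c, d, x}
FOLLOW(U') = {$, c, d, x}
FOLLOW(S') = {$, c, x}
Cell M[Q, c] receives both Q -> U' and Q -> S a and Q -> λ — the grammar is not LL(1).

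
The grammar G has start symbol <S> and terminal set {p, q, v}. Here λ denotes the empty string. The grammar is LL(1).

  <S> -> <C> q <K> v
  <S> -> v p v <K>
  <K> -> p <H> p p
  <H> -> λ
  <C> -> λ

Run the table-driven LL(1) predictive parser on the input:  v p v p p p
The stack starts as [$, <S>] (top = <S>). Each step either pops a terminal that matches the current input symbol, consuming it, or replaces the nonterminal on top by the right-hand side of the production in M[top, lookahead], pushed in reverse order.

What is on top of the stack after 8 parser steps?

p

step 1: stack=$ <S>  input=v p v p p p $  — expand <S> -> v p v <K>
step 2: stack=$ <K> v p v  input=v p v p p p $  — match v
step 3: stack=$ <K> v p  input=p v p p p $  — match p
step 4: stack=$ <K> v  input=v p p p $  — match v
step 5: stack=$ <K>  input=p p p $  — expand <K> -> p <H> p p
step 6: stack=$ p p <H> p  input=p p p $  — match p
step 7: stack=$ p p <H>  input=p p $  — expand <H> -> λ
step 8: stack=$ p p  input=p p $  — match p
Stack after step 8: $ p (top = p).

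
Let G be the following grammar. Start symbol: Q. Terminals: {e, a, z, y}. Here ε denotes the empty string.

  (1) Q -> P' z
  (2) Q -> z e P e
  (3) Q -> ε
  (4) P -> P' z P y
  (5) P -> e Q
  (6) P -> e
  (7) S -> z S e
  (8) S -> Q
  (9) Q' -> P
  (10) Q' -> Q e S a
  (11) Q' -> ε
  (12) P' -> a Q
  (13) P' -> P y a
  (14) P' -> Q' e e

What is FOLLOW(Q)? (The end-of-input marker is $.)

{$, a, e, y, z}

FIRST(Q): from Q->P' z we get {a, e, z}; from Q->z e P e we get {z}; from Q->ε we get {ε}. So FIRST(Q) = {ε, a, e, z}.
FIRST(S): from S->z S e we get {z}; from S->Q we get {ε, a, e, z}. So FIRST(S) = {ε, a, e, z}.
FIRST(P): from P->P' z P y we get {a, e, z}; from P->e Q we get {e}; from P->e we get {e}. So FIRST(P) = {a, e, z}.
FIRST(Q'): from Q'->P we get {a, e, z}; from Q'->Q e S a we get {a, e, z}; from Q'->ε we get {ε}. So FIRST(Q') = {ε, a, e, z}.
FIRST(P'): from P'->a Q we get {a}; from P'->P y a we get {a, e, z}; from P'->Q' e e we get {a, e, z}. So FIRST(P') = {a, e, z}.
FOLLOW(Q) includes $ since Q is the start symbol.
FOLLOW(S): in S->z S e, S is followed by e with FIRST {e}; in Q'->Q e S a, S is followed by a with FIRST {a}. Thus FOLLOW(S) = {a, e}.
FOLLOW(Q'): in P'->Q' e e, Q' is followed by e e with FIRST {e}. Thus FOLLOW(Q') = {e}.
FOLLOW(P): in Q->z e P e, P is followed by e with FIRST {e}; in P->P' z P y, P is followed by y with FIRST {y}; in Q'->P, the suffix after P is empty, so FOLLOW(P) ⊇ FOLLOW(Q') = {e}; in P'->P y a, P is followed by y a with FIRST {y}. Thus FOLLOW(P) = {e, y}.
FOLLOW(P'): in Q->P' z, P' is followed by z with FIRST {z}; in P->P' z P y, P' is followed by z P y with FIRST {z}. Thus FOLLOW(P') = {z}.
FOLLOW(Q): in P->e Q, the suffix after Q is empty, so FOLLOW(Q) ⊇ FOLLOW(P) = {e, y}; in S->Q, the suffix after Q is empty, so FOLLOW(Q) ⊇ FOLLOW(S) = {a, e}; in Q'->Q e S a, Q is followed by e S a with FIRST {e}; in P'->a Q, the suffix after Q is empty, so FOLLOW(Q) ⊇ FOLLOW(P') = {z}. Thus FOLLOW(Q) = {$, a, e, y, z}.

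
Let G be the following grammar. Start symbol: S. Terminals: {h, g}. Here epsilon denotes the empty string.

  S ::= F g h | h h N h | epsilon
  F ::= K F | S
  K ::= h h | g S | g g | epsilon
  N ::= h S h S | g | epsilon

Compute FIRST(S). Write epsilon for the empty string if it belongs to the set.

FIRST(K) = {epsilon, g, h}
FIRST(N) = {epsilon, g, h}
FIRST(S) = {epsilon, g, h}  (via F g h)
FIRST(F) = {epsilon, g, h}  (via K F, S)

{epsilon, g, h}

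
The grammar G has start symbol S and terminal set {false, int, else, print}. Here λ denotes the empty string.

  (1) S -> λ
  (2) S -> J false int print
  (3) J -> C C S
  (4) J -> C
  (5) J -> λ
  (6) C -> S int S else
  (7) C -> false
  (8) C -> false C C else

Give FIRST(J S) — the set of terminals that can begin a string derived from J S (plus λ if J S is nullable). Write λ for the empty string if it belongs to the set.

FIRST(S): from S->λ we get {λ}; from S->J false int print we get {false, int}. So FIRST(S) = {λ, false, int}.
FIRST(C): from C->S int S else we get {false, int}; from C->false we get {false}; from C->false C C else we get {false}. So FIRST(C) = {false, int}.
FIRST(J): from J->C C S we get {false, int}; from J->C we get {false, int}; from J->λ we get {λ}. So FIRST(J) = {λ, false, int}.
FIRST(J S): take FIRST of each symbol in turn, carrying on past any symbol whose FIRST contains λ; result {λ, false, int}.

{λ, false, int}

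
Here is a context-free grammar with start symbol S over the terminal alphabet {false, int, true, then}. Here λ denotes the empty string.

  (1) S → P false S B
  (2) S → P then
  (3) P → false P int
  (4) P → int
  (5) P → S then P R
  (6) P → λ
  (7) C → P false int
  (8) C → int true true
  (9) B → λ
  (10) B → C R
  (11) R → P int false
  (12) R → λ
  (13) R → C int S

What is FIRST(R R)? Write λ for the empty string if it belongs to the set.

{λ, false, int, then}

FIRST(S) = {false, int, then}  (via P false S B, P then)
FIRST(P) = {λ, false, int, then}  (via S then P R)
FIRST(C) = {false, int, then}  (via P false int)
FIRST(B) = {λ, false, int, then}  (via C R)
FIRST(R) = {λ, false, int, then}  (via P int false, C int S)
FIRST(R R): take FIRST of each symbol in turn, carrying on past any symbol whose FIRST contains λ; result {λ, false, int, then}.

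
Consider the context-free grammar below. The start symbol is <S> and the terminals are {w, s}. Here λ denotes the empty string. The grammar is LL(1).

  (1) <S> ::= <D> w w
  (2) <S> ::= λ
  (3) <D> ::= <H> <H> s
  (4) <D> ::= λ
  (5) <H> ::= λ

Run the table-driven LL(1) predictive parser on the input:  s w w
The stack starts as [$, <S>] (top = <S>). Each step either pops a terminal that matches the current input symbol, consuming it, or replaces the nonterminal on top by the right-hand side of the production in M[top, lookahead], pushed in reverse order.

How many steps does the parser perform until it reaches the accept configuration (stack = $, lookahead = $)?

     Stack            Input    Action
  1  $ <S>            s w w $  expand <S> ::= <D> w w
  2  $ w w <D>        s w w $  expand <D> ::= <H> <H> s
  3  $ w w s <H> <H>  s w w $  expand <H> ::= λ
  4  $ w w s <H>      s w w $  expand <H> ::= λ
  5  $ w w s          s w w $  match s
  6  $ w w            w w $    match w
  7  $ w              w $      match w
Accept reached after 7 steps.

7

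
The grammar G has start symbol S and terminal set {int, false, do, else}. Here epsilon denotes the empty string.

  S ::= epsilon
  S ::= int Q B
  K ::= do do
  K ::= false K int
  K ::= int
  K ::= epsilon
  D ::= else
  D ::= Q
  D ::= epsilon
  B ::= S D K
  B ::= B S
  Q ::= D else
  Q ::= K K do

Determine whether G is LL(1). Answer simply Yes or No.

No

FIRST(S) = {epsilon, int}
FIRST(K) = {epsilon, do, false, int}
FIRST(D) = {epsilon, do, else, false, int}
FIRST(B) = {epsilon, do, else, false, int}
FIRST(Q) = {do, else, false, int}
FOLLOW(S) = {$, do, else, false, int}
FOLLOW(K) = {$, do, else, false, int}
FOLLOW(D) = {$, do, else, false, int}
FOLLOW(B) = {$, do, else, false, int}
FOLLOW(Q) = {$, do, else, false, int}
Cell M[B, $] receives both B ::= S D K and B ::= B S — the grammar is not LL(1).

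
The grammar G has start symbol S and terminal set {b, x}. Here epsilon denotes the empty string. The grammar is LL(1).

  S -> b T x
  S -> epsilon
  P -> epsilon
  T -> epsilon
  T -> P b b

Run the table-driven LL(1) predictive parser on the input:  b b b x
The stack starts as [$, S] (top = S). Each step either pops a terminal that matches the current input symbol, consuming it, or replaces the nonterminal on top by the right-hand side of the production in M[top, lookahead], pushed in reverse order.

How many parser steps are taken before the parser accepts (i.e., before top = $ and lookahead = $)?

7

step 1: stack=$ S  input=b b b x $  — expand S -> b T x
step 2: stack=$ x T b  input=b b b x $  — match b
step 3: stack=$ x T  input=b b x $  — expand T -> P b b
step 4: stack=$ x b b P  input=b b x $  — expand P -> epsilon
step 5: stack=$ x b b  input=b b x $  — match b
step 6: stack=$ x b  input=b x $  — match b
step 7: stack=$ x  input=x $  — match x
Accept reached after 7 steps.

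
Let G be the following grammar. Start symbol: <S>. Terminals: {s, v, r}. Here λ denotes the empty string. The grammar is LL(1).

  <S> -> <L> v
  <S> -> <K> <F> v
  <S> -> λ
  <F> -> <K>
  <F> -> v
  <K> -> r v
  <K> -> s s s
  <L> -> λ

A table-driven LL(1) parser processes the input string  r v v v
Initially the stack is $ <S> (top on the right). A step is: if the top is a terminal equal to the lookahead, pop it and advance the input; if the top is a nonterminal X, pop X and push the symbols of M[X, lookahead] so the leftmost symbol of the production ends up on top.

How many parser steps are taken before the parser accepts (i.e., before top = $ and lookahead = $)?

     Stack        Input      Action
  1  $ <S>        r v v v $  expand <S> -> <K> <F> v
  2  $ v <F> <K>  r v v v $  expand <K> -> r v
  3  $ v <F> v r  r v v v $  match r
  4  $ v <F> v    v v v $    match v
  5  $ v <F>      v v $      expand <F> -> v
  6  $ v v        v v $      match v
  7  $ v          v $        match v
Accept reached after 7 steps.

7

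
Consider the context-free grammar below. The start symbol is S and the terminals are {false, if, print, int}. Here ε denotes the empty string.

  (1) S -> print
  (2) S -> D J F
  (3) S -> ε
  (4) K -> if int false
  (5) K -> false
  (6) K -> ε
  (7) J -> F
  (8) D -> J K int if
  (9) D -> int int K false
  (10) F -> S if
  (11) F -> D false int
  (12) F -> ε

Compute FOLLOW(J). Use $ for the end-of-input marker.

{$, false, if, int, print}

FIRST(K) = {ε, false, if}
FIRST(S) = {ε, false, if, int, print}  (via D J F)
FIRST(J) = {ε, false, if, int, print}  (via F)
FIRST(D) = {false, if, int, print}  (via J K int if)
FIRST(F) = {ε, false, if, int, print}  (via S if, D false int)
FOLLOW(S) includes $ since S is the start symbol.
FOLLOW(S): in F->S if, S is followed by if with FIRST {if}. Thus FOLLOW(S) = {$, if}.
FOLLOW(K): in D->J K int if, K is followed by int if with FIRST {int}; in D->int int K false, K is followed by false with FIRST {false}. Thus FOLLOW(K) = {false, int}.
FOLLOW(J): in S->D J F, J is followed by F with FIRST {ε, false, if, int, print}; in S->D J F, the suffix after J is nullable, so FOLLOW(J) ⊇ FOLLOW(S) = {$, if}; in D->J K int if, J is followed by K int if with FIRST {false, if, int}. Thus FOLLOW(J) = {$, false, if, int, print}.
FOLLOW(D): in S->D J F, D is followed by J F with FIRST {ε, false, if, int, print}; in S->D J F, the suffix after D is nullable, so FOLLOW(D) ⊇ FOLLOW(S) = {$, if}; in F->D false int, D is followed by false int with FIRST {false}. Thus FOLLOW(D) = {$, false, if, int, print}.
FOLLOW(F): in S->D J F, the suffix after F is empty, so FOLLOW(F) ⊇ FOLLOW(S) = {$, if}; in J->F, the suffix after F is empty, so FOLLOW(F) ⊇ FOLLOW(J) = {$, false, if, int, print}. Thus FOLLOW(F) = {$, false, if, int, print}.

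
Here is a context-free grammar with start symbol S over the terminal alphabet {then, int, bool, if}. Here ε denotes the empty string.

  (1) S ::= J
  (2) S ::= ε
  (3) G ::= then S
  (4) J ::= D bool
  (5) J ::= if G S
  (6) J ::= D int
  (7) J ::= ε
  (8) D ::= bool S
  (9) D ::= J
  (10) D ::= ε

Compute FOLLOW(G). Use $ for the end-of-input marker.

FIRST(G): from G::=then S we get {then}. So FIRST(G) = {then}.
FIRST(S): from S::=J we get {ε, bool, if, int}; from S::=ε we get {ε}. So FIRST(S) = {ε, bool, if, int}.
FIRST(J): from J::=D bool we get {bool, if, int}; from J::=if G S we get {if}; from J::=D int we get {bool, if, int}; from J::=ε we get {ε}. So FIRST(J) = {ε, bool, if, int}.
FIRST(D): from D::=bool S we get {bool}; from D::=J we get {ε, bool, if, int}; from D::=ε we get {ε}. So FIRST(D) = {ε, bool, if, int}.
FOLLOW(S) includes $ since S is the start symbol.
FOLLOW(D): in J::=D bool, D is followed by bool with FIRST {bool}; in J::=D int, D is followed by int with FIRST {int}. Thus FOLLOW(D) = {bool, int}.
FOLLOW(S): in G::=then S, the suffix after S is empty, so FOLLOW(S) ⊇ FOLLOW(G) = {$, bool, if, int}; in J::=if G S, the suffix after S is empty, so FOLLOW(S) ⊇ FOLLOW(J) = {$, bool, if, int}; in D::=bool S, the suffix after S is empty, so FOLLOW(S) ⊇ FOLLOW(D) = {bool, int}. Thus FOLLOW(S) = {$, bool, if, int}.
FOLLOW(J): in S::=J, the suffix after J is empty, so FOLLOW(J) ⊇ FOLLOW(S) = {$, bool, if, int}; in D::=J, the suffix after J is empty, so FOLLOW(J) ⊇ FOLLOW(D) = {bool, int}. Thus FOLLOW(J) = {$, bool, if, int}.
FOLLOW(G): in J::=if G S, G is followed by S with FIRST {ε, bool, if, int}; in J::=if G S, the suffix after G is nullable, so FOLLOW(G) ⊇ FOLLOW(J) = {$, bool, if, int}. Thus FOLLOW(G) = {$, bool, if, int}.

{$, bool, if, int}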